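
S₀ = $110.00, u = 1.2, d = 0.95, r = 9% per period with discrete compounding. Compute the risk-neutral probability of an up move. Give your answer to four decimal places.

p = 0.5600

Risk-neutral probability p = (1 + 0.09 − 0.95)/(1.2 − 0.95) = 0.1400/0.2500 = 0.5600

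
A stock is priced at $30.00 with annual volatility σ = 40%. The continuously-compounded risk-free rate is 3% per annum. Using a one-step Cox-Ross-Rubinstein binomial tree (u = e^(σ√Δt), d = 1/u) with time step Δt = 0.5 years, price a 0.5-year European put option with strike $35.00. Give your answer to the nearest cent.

$6.64

CRR parameters: u = e^(σ√Δt) = e^(0.4·√0.5) = 1.3269, d = 1/u = 0.7536
Per-period rate: rΔt = 0.03·0.5 = 0.015, so R = e^0.015 = 1.0151
Risk-neutral probability p = (e^0.015 − 0.7536)/(1.3269 − 0.7536) = 0.2615/0.5733 = 0.4561
Terminal stock prices: S_u = 39.81, S_d = 22.61
Terminal payoffs (K − S): max(-4.807, 0) = 0, max(12.39, 0) = 12.39
Node 0 (S = 30): V_0 = e^(−0.015)·[0.4561·0.0000 + 0.5439·12.3909] = 6.6388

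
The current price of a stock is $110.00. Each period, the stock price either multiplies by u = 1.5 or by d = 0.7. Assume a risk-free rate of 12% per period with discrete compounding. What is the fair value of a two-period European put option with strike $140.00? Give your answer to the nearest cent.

$25.23

Risk-neutral probability p = (1 + 0.12 − 0.7)/(1.5 − 0.7) = 0.4200/0.8000 = 0.5250
Terminal stock prices: S_uu = 247.5, S_ud = 115.5, S_dd = 53.9
Terminal payoffs (K − S): max(-107.5, 0) = 0, max(24.5, 0) = 24.5, max(86.1, 0) = 86.1
Node u (S = 165): V_u = 1/1.12·[0.5250·0.0000 + 0.4750·24.5000] = 10.3906
Node d (S = 77): V_d = 1/1.12·[0.5250·24.5000 + 0.4750·86.1000] = 48.0000
Node 0 (S = 110): V_0 = 1/1.12·[0.5250·10.3906 + 0.4750·48.0000] = 25.2277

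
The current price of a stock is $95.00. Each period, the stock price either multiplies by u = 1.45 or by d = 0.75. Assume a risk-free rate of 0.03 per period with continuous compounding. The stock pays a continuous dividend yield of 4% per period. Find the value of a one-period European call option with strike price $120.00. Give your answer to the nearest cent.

Per-period risk-free factor R = e^0.03 = 1.0305; dividend-adjusted growth = e^(0.03−0.04) = 0.9900.
Risk-neutral probability p = (0.9900 − 0.75)/(1.45 − 0.75) = 0.2400/0.7000 = 0.3429
Terminal stock prices: S_u = 137.8, S_d = 71.25
Terminal payoffs (S − K): max(17.75, 0) = 17.75, max(-48.75, 0) = 0
Node 0 (S = 95): V_0 = e^(−0.03)·[0.3429·17.7500 + 0.6571·0.0000] = 5.9071

$5.91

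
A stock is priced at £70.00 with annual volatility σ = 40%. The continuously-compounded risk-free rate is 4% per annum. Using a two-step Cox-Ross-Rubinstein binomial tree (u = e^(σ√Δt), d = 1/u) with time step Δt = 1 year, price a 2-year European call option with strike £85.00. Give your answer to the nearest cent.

£13.29

CRR parameters: u = e^(σ√Δt) = e^(0.4·√1) = 1.4918, d = 1/u = 0.6703
Per-period rate: rΔt = 0.04·1 = 0.04, so R = e^0.04 = 1.0408
Risk-neutral probability p = (e^0.04 − 0.6703)/(1.4918 − 0.6703) = 0.3705/0.8215 = 0.4510
Terminal stock prices: S_uu = 155.8, S_ud = 70, S_dd = 31.45
Terminal payoffs (S − K): max(70.79, 0) = 70.79, max(-15, 0) = 0, max(-53.55, 0) = 0
Node u (S = 104.4): V_u = e^(−0.04)·[0.4510·70.7879 + 0.5490·0.0000] = 30.6729
Node d (S = 46.92): V_d = e^(−0.04)·[0.4510·0.0000 + 0.5490·0.0000] = 0.0000
Node 0 (S = 70): V_0 = e^(−0.04)·[0.4510·30.6729 + 0.5490·0.0000] = 13.2908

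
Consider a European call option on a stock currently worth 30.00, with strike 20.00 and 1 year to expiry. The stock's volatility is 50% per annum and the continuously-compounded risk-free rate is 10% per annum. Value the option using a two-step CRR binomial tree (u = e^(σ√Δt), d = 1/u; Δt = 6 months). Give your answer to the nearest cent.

13.16

CRR parameters: u = e^(σ√Δt) = e^(0.5·√0.5) = 1.4241, d = 1/u = 0.7022
Per-period rate: rΔt = 0.1·0.5 = 0.05, so R = e^0.05 = 1.0513
Risk-neutral probability p = (e^0.05 − 0.7022)/(1.4241 − 0.7022) = 0.3491/0.7219 = 0.4835
Terminal stock prices: S_uu = 60.84, S_ud = 30, S_dd = 14.79
Terminal payoffs (S − K): max(40.84, 0) = 40.84, max(10, 0) = 10, max(-5.208, 0) = 0
Node u (S = 42.72): V_u = e^(−0.05)·[0.4835·40.8434 + 0.5165·10.0000] = 23.6990
Node d (S = 21.07): V_d = e^(−0.05)·[0.4835·10.0000 + 0.5165·0.0000] = 4.5996
Node 0 (S = 30): V_0 = e^(−0.05)·[0.4835·23.6990 + 0.5165·4.5996] = 13.1602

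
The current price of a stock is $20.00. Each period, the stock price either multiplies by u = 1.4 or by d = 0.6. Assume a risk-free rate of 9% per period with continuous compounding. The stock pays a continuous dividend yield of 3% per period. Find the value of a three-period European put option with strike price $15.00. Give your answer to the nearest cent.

Per-period risk-free factor R = e^0.09 = 1.0942; dividend-adjusted growth = e^(0.09−0.03) = 1.0618.
Risk-neutral probability p = (1.0618 − 0.6)/(1.4 − 0.6) = 0.4618/0.8000 = 0.5773
Terminal stock prices: S_uuu = 54.88, S_uud = 23.52, S_udd = 10.08, S_ddd = 4.32
Terminal payoffs (K − S): max(-39.88, 0) = 0, max(-8.52, 0) = 0, max(4.92, 0) = 4.92, max(10.68, 0) = 10.68
Node uu (S = 39.2): V_uu = e^(−0.09)·[0.5773·0.0000 + 0.4227·0.0000] = 0.0000
Node ud (S = 16.8): V_ud = e^(−0.09)·[0.5773·0.0000 + 0.4227·4.9200] = 1.9007
Node dd (S = 7.2): V_dd = e^(−0.09)·[0.5773·4.9200 + 0.4227·10.6800] = 6.7218
Node u (S = 28): V_u = e^(−0.09)·[0.5773·0.0000 + 0.4227·1.9007] = 0.7343
Node d (S = 12): V_d = e^(−0.09)·[0.5773·1.9007 + 0.4227·6.7218] = 3.5996
Node 0 (S = 20): V_0 = e^(−0.09)·[0.5773·0.7343 + 0.4227·3.5996] = 1.7780

$1.78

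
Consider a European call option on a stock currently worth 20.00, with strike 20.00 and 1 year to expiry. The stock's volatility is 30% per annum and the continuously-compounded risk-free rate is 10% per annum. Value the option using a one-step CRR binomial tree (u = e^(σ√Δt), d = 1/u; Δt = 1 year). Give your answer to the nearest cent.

3.79

CRR parameters: u = e^(σ√Δt) = e^(0.3·√1) = 1.3499, d = 1/u = 0.7408
Per-period rate: rΔt = 0.1·1 = 0.1, so R = e^0.1 = 1.1052
Risk-neutral probability p = (e^0.1 − 0.7408)/(1.3499 − 0.7408) = 0.3644/0.6090 = 0.5982
Terminal stock prices: S_u = 27, S_d = 14.82
Terminal payoffs (S − K): max(6.997, 0) = 6.997, max(-5.184, 0) = 0
Node 0 (S = 20): V_0 = e^(−0.1)·[0.5982·6.9972 + 0.4018·0.0000] = 3.7876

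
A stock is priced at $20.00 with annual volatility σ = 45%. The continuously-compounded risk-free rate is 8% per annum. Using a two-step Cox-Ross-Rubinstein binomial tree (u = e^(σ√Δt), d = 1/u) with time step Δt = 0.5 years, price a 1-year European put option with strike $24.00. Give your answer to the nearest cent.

$5.14

CRR parameters: u = e^(σ√Δt) = e^(0.45·√0.5) = 1.3746, d = 1/u = 0.7275
Per-period rate: rΔt = 0.08·0.5 = 0.04, so R = e^0.04 = 1.0408
Risk-neutral probability p = (e^0.04 − 0.7275)/(1.3746 − 0.7275) = 0.3134/0.6472 = 0.4842
Terminal stock prices: S_uu = 37.79, S_ud = 20, S_dd = 10.58
Terminal payoffs (K − S): max(-13.79, 0) = 0, max(4, 0) = 4, max(13.42, 0) = 13.42
Node u (S = 27.49): V_u = e^(−0.04)·[0.4842·0.0000 + 0.5158·4.0000] = 1.9824
Node d (S = 14.55): V_d = e^(−0.04)·[0.4842·4.0000 + 0.5158·13.4161] = 8.5098
Node 0 (S = 20): V_0 = e^(−0.04)·[0.4842·1.9824 + 0.5158·8.5098] = 5.1396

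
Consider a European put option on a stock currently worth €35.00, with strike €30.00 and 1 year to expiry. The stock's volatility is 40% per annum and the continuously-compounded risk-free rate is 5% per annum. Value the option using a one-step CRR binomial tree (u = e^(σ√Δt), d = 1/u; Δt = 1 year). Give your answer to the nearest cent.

CRR parameters: u = e^(σ√Δt) = e^(0.4·√1) = 1.4918, d = 1/u = 0.6703
Per-period rate: rΔt = 0.05·1 = 0.05, so R = e^0.05 = 1.0513
Risk-neutral probability p = (e^0.05 − 0.6703)/(1.4918 − 0.6703) = 0.3810/0.8215 = 0.4637
Terminal stock prices: S_u = 52.21, S_d = 23.46
Terminal payoffs (K − S): max(-22.21, 0) = 0, max(6.539, 0) = 6.539
Node 0 (S = 35): V_0 = e^(−0.05)·[0.4637·0.0000 + 0.5363·6.5388] = 3.3356

€3.34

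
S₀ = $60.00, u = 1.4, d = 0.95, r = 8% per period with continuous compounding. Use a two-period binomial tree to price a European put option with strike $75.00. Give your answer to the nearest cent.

Risk-neutral probability p = (e^0.08 − 0.95)/(1.4 − 0.95) = 0.1333/0.4500 = 0.2962
Terminal stock prices: S_uu = 117.6, S_ud = 79.8, S_dd = 54.15
Terminal payoffs (K − S): max(-42.6, 0) = 0, max(-4.8, 0) = 0, max(20.85, 0) = 20.85
Node u (S = 84): V_u = e^(−0.08)·[0.2962·0.0000 + 0.7038·0.0000] = 0.0000
Node d (S = 57): V_d = e^(−0.08)·[0.2962·0.0000 + 0.7038·20.8500] = 13.5461
Node 0 (S = 60): V_0 = e^(−0.08)·[0.2962·0.0000 + 0.7038·13.5461] = 8.8009

$8.80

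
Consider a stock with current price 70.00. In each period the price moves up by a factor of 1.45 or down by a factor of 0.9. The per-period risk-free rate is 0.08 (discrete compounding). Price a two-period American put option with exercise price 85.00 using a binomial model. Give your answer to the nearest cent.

Risk-neutral probability p = (1 + 0.08 − 0.9)/(1.45 − 0.9) = 0.1800/0.5500 = 0.3273
Terminal stock prices: S_uu = 147.2, S_ud = 91.35, S_dd = 56.7
Terminal payoffs (K − S): max(-62.18, 0) = 0, max(-6.35, 0) = 0, max(28.3, 0) = 28.3
Node u (S = 101.5): continuation = 1/1.08·[0.3273·0.0000 + 0.6727·0.0000] = 0.0000; exercise value = 0.0000 ≤ continuation, so V_u = 0.0000
Node d (S = 63): continuation = 1/1.08·[0.3273·0.0000 + 0.6727·28.3000] = 17.6279; exercise value = 22.0000 > continuation, so V_d = 22.0000 (exercise)
Node 0 (S = 70): continuation = 1/1.08·[0.3273·0.0000 + 0.6727·22.0000] = 13.7037; exercise value = 15.0000 > continuation, so V_0 = 15.0000 (exercise)

15.00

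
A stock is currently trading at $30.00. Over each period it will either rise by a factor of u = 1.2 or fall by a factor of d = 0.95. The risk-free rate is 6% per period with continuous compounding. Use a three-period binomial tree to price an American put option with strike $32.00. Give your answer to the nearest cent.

$2.00

Risk-neutral probability p = (e^0.06 − 0.95)/(1.2 − 0.95) = 0.1118/0.2500 = 0.4473
Terminal stock prices: S_uuu = 51.84, S_uud = 41.04, S_udd = 32.49, S_ddd = 25.72
Terminal payoffs (K − S): max(-19.84, 0) = 0, max(-9.04, 0) = 0, max(-0.49, 0) = 0, max(6.279, 0) = 6.279
Node uu (S = 43.2): continuation = e^(−0.06)·[0.4473·0.0000 + 0.5527·0.0000] = 0.0000; exercise value = 0.0000 ≤ continuation, so V_uu = 0.0000
Node ud (S = 34.2): continuation = e^(−0.06)·[0.4473·0.0000 + 0.5527·0.0000] = 0.0000; exercise value = 0.0000 ≤ continuation, so V_ud = 0.0000
Node dd (S = 27.07): continuation = e^(−0.06)·[0.4473·0.0000 + 0.5527·6.2788] = 3.2679; exercise value = 4.9250 > continuation, so V_dd = 4.9250 (exercise)
Node u (S = 36): continuation = e^(−0.06)·[0.4473·0.0000 + 0.5527·0.0000] = 0.0000; exercise value = 0.0000 ≤ continuation, so V_u = 0.0000
Node d (S = 28.5): continuation = e^(−0.06)·[0.4473·0.0000 + 0.5527·4.9250] = 2.5633; exercise value = 3.5000 > continuation, so V_d = 3.5000 (exercise)
Node 0 (S = 30): continuation = e^(−0.06)·[0.4473·0.0000 + 0.5527·3.5000] = 1.8216; exercise value = 2.0000 > continuation, so V_0 = 2.0000 (exercise)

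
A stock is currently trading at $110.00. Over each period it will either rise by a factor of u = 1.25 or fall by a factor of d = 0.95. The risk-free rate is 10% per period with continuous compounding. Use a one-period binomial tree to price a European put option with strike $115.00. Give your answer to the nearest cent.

Risk-neutral probability p = (e^0.1 − 0.95)/(1.25 − 0.95) = 0.1552/0.3000 = 0.5172
Terminal stock prices: S_u = 137.5, S_d = 104.5
Terminal payoffs (K − S): max(-22.5, 0) = 0, max(10.5, 0) = 10.5
Node 0 (S = 110): V_0 = e^(−0.1)·[0.5172·0.0000 + 0.4828·10.5000] = 4.5866

$4.59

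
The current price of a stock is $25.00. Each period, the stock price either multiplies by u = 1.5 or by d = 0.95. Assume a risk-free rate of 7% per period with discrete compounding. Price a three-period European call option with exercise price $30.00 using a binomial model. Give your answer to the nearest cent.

$3.85

Risk-neutral probability p = (1 + 0.07 − 0.95)/(1.5 − 0.95) = 0.1200/0.5500 = 0.2182
Terminal stock prices: S_uuu = 84.38, S_uud = 53.44, S_udd = 33.84, S_ddd = 21.43
Terminal payoffs (S − K): max(54.38, 0) = 54.38, max(23.44, 0) = 23.44, max(3.844, 0) = 3.844, max(-8.566, 0) = 0
Node uu (S = 56.25): V_uu = 1/1.07·[0.2182·54.3750 + 0.7818·23.4375] = 28.2126
Node ud (S = 35.62): V_ud = 1/1.07·[0.2182·23.4375 + 0.7818·3.8438] = 7.5876
Node dd (S = 22.56): V_dd = 1/1.07·[0.2182·3.8438 + 0.7818·0.0000] = 0.7838
Node u (S = 37.5): V_u = 1/1.07·[0.2182·28.2126 + 0.7818·7.5876] = 11.2968
Node d (S = 23.75): V_d = 1/1.07·[0.2182·7.5876 + 0.7818·0.7838] = 2.1199
Node 0 (S = 25): V_0 = 1/1.07·[0.2182·11.2968 + 0.7818·2.1199] = 3.8524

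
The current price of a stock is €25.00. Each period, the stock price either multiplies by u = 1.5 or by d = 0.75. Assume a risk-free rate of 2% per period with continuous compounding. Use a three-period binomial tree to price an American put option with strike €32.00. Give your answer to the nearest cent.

Risk-neutral probability p = (e^0.02 − 0.75)/(1.5 − 0.75) = 0.2702/0.7500 = 0.3603
Terminal stock prices: S_uuu = 84.38, S_uud = 42.19, S_udd = 21.09, S_ddd = 10.55
Terminal payoffs (K − S): max(-52.38, 0) = 0, max(-10.19, 0) = 0, max(10.91, 0) = 10.91, max(21.45, 0) = 21.45
Node uu (S = 56.25): continuation = e^(−0.02)·[0.3603·0.0000 + 0.6397·0.0000] = 0.0000; exercise value = 0.0000 ≤ continuation, so V_uu = 0.0000
Node ud (S = 28.12): continuation = e^(−0.02)·[0.3603·0.0000 + 0.6397·10.9062] = 6.8389; exercise value = 3.8750 ≤ continuation, so V_ud = 6.8389
Node dd (S = 14.06): continuation = e^(−0.02)·[0.3603·10.9062 + 0.6397·21.4531] = 17.3039; exercise value = 17.9375 > continuation, so V_dd = 17.9375 (exercise)
Node u (S = 37.5): continuation = e^(−0.02)·[0.3603·0.0000 + 0.6397·6.8389] = 4.2884; exercise value = 0.0000 ≤ continuation, so V_u = 4.2884
Node d (S = 18.75): continuation = e^(−0.02)·[0.3603·6.8389 + 0.6397·17.9375] = 13.6630; exercise value = 13.2500 ≤ continuation, so V_d = 13.6630
Node 0 (S = 25): continuation = e^(−0.02)·[0.3603·4.2884 + 0.6397·13.6630] = 10.0820; exercise value = 7.0000 ≤ continuation, so V_0 = 10.0820

€10.08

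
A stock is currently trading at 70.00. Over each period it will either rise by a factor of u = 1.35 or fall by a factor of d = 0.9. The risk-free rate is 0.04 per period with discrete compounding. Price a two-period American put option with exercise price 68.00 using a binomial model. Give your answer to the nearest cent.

Risk-neutral probability p = (1 + 0.04 − 0.9)/(1.35 − 0.9) = 0.1400/0.4500 = 0.3111
Terminal stock prices: S_uu = 127.6, S_ud = 85.05, S_dd = 56.7
Terminal payoffs (K − S): max(-59.58, 0) = 0, max(-17.05, 0) = 0, max(11.3, 0) = 11.3
Node u (S = 94.5): continuation = 1/1.04·[0.3111·0.0000 + 0.6889·0.0000] = 0.0000; exercise value = 0.0000 ≤ continuation, so V_u = 0.0000
Node d (S = 63): continuation = 1/1.04·[0.3111·0.0000 + 0.6889·11.3000] = 7.4850; exercise value = 5.0000 ≤ continuation, so V_d = 7.4850
Node 0 (S = 70): continuation = 1/1.04·[0.3111·0.0000 + 0.6889·7.4850] = 4.9580; exercise value = 0.0000 ≤ continuation, so V_0 = 4.9580

4.96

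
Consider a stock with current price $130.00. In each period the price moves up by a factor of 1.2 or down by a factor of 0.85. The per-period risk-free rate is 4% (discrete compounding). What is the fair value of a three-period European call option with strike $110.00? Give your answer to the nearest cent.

$34.77

Risk-neutral probability p = (1 + 0.04 − 0.85)/(1.2 − 0.85) = 0.1900/0.3500 = 0.5429
Terminal stock prices: S_uuu = 224.6, S_uud = 159.1, S_udd = 112.7, S_ddd = 79.84
Terminal payoffs (S − K): max(114.6, 0) = 114.6, max(49.12, 0) = 49.12, max(2.71, 0) = 2.71, max(-30.16, 0) = 0
Node uu (S = 187.2): V_uu = 1/1.04·[0.5429·114.6400 + 0.4571·49.1200] = 81.4308
Node ud (S = 132.6): V_ud = 1/1.04·[0.5429·49.1200 + 0.4571·2.7100] = 26.8308
Node dd (S = 93.92): V_dd = 1/1.04·[0.5429·2.7100 + 0.4571·0.0000] = 1.4146
Node u (S = 156): V_u = 1/1.04·[0.5429·81.4308 + 0.4571·26.8308] = 54.2988
Node d (S = 110.5): V_d = 1/1.04·[0.5429·26.8308 + 0.4571·1.4146] = 14.6269
Node 0 (S = 130): V_0 = 1/1.04·[0.5429·54.2988 + 0.4571·14.6269] = 34.7722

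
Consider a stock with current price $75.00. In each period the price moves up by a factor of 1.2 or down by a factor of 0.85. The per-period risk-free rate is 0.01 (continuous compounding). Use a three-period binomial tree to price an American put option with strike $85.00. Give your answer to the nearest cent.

Risk-neutral probability p = (e^0.01 − 0.85)/(1.2 − 0.85) = 0.1601/0.3500 = 0.4573
Terminal stock prices: S_uuu = 129.6, S_uud = 91.8, S_udd = 65.02, S_ddd = 46.06
Terminal payoffs (K − S): max(-44.6, 0) = 0, max(-6.8, 0) = 0, max(19.98, 0) = 19.98, max(38.94, 0) = 38.94
Node uu (S = 108): continuation = e^(−0.01)·[0.4573·0.0000 + 0.5427·0.0000] = 0.0000; exercise value = 0.0000 ≤ continuation, so V_uu = 0.0000
Node ud (S = 76.5): continuation = e^(−0.01)·[0.4573·0.0000 + 0.5427·19.9750] = 10.7328; exercise value = 8.5000 ≤ continuation, so V_ud = 10.7328
Node dd (S = 54.19): continuation = e^(−0.01)·[0.4573·19.9750 + 0.5427·38.9406] = 29.9667; exercise value = 30.8125 > continuation, so V_dd = 30.8125 (exercise)
Node u (S = 90): continuation = e^(−0.01)·[0.4573·0.0000 + 0.5427·10.7328] = 5.7669; exercise value = 0.0000 ≤ continuation, so V_u = 5.7669
Node d (S = 63.75): continuation = e^(−0.01)·[0.4573·10.7328 + 0.5427·30.8125] = 21.4151; exercise value = 21.2500 ≤ continuation, so V_d = 21.4151
Node 0 (S = 75): continuation = e^(−0.01)·[0.4573·5.7669 + 0.5427·21.4151] = 14.1175; exercise value = 10.0000 ≤ continuation, so V_0 = 14.1175

$14.12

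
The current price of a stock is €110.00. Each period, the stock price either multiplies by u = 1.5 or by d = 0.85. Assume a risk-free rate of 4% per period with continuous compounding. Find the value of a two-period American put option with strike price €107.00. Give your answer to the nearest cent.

Risk-neutral probability p = (e^0.04 − 0.85)/(1.5 − 0.85) = 0.1908/0.6500 = 0.2936
Terminal stock prices: S_uu = 247.5, S_ud = 140.2, S_dd = 79.47
Terminal payoffs (K − S): max(-140.5, 0) = 0, max(-33.25, 0) = 0, max(27.53, 0) = 27.53
Node u (S = 165): continuation = e^(−0.04)·[0.2936·0.0000 + 0.7064·0.0000] = 0.0000; exercise value = 0.0000 ≤ continuation, so V_u = 0.0000
Node d (S = 93.5): continuation = e^(−0.04)·[0.2936·0.0000 + 0.7064·27.5250] = 18.6825; exercise value = 13.5000 ≤ continuation, so V_d = 18.6825
Node 0 (S = 110): continuation = e^(−0.04)·[0.2936·0.0000 + 0.7064·18.6825] = 12.6806; exercise value = 0.0000 ≤ continuation, so V_0 = 12.6806

€12.68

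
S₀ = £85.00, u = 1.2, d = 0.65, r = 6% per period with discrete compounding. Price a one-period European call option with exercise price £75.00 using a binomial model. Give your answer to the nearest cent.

Risk-neutral probability p = (1 + 0.06 − 0.65)/(1.2 − 0.65) = 0.4100/0.5500 = 0.7455
Terminal stock prices: S_u = 102, S_d = 55.25
Terminal payoffs (S − K): max(27, 0) = 27, max(-19.75, 0) = 0
Node 0 (S = 85): V_0 = 1/1.06·[0.7455·27.0000 + 0.2545·0.0000] = 18.9880

£18.99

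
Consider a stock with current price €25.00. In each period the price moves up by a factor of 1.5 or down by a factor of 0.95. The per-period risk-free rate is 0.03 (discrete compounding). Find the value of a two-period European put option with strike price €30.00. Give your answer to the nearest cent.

€5.12

Risk-neutral probability p = (1 + 0.03 − 0.95)/(1.5 − 0.95) = 0.0800/0.5500 = 0.1455
Terminal stock prices: S_uu = 56.25, S_ud = 35.62, S_dd = 22.56
Terminal payoffs (K − S): max(-26.25, 0) = 0, max(-5.625, 0) = 0, max(7.438, 0) = 7.438
Node u (S = 37.5): V_u = 1/1.03·[0.1455·0.0000 + 0.8545·0.0000] = 0.0000
Node d (S = 23.75): V_d = 1/1.03·[0.1455·0.0000 + 0.8545·7.4375] = 6.1706
Node 0 (S = 25): V_0 = 1/1.03·[0.1455·0.0000 + 0.8545·6.1706] = 5.1194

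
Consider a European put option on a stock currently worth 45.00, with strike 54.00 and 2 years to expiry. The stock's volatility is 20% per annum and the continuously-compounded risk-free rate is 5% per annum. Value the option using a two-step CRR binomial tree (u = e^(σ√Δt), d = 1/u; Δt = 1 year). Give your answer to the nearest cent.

7.82

CRR parameters: u = e^(σ√Δt) = e^(0.2·√1) = 1.2214, d = 1/u = 0.8187
Per-period rate: rΔt = 0.05·1 = 0.05, so R = e^0.05 = 1.0513
Risk-neutral probability p = (e^0.05 − 0.8187)/(1.2214 − 0.8187) = 0.2325/0.4027 = 0.5775
Terminal stock prices: S_uu = 67.13, S_ud = 45, S_dd = 30.16
Terminal payoffs (K − S): max(-13.13, 0) = 0, max(9, 0) = 9, max(23.84, 0) = 23.84
Node u (S = 54.96): V_u = e^(−0.05)·[0.5775·0.0000 + 0.4225·9.0000] = 3.6171
Node d (S = 36.84): V_d = e^(−0.05)·[0.5775·9.0000 + 0.4225·23.8356] = 14.5235
Node 0 (S = 45): V_0 = e^(−0.05)·[0.5775·3.6171 + 0.4225·14.5235] = 7.8240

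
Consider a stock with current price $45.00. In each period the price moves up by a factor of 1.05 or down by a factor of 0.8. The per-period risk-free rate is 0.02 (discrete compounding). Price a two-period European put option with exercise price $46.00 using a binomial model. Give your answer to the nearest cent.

Risk-neutral probability p = (1 + 0.02 − 0.8)/(1.05 − 0.8) = 0.2200/0.2500 = 0.8800
Terminal stock prices: S_uu = 49.61, S_ud = 37.8, S_dd = 28.8
Terminal payoffs (K − S): max(-3.613, 0) = 0, max(8.2, 0) = 8.2, max(17.2, 0) = 17.2
Node u (S = 47.25): V_u = 1/1.02·[0.8800·0.0000 + 0.1200·8.2000] = 0.9647
Node d (S = 36): V_d = 1/1.02·[0.8800·8.2000 + 0.1200·17.2000] = 9.0980
Node 0 (S = 45): V_0 = 1/1.02·[0.8800·0.9647 + 0.1200·9.0980] = 1.9027

$1.90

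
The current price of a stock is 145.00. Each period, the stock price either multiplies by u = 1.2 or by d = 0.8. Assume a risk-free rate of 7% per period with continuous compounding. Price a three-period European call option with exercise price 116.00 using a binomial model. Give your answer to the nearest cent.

Risk-neutral probability p = (e^0.07 − 0.8)/(1.2 − 0.8) = 0.2725/0.4000 = 0.6813
Terminal stock prices: S_uuu = 250.6, S_uud = 167, S_udd = 111.4, S_ddd = 74.24
Terminal payoffs (S − K): max(134.6, 0) = 134.6, max(51.04, 0) = 51.04, max(-4.64, 0) = 0, max(-41.76, 0) = 0
Node uu (S = 208.8): V_uu = e^(−0.07)·[0.6813·134.5600 + 0.3187·51.0400] = 100.6423
Node ud (S = 139.2): V_ud = e^(−0.07)·[0.6813·51.0400 + 0.3187·0.0000] = 32.4212
Node dd (S = 92.8): V_dd = e^(−0.07)·[0.6813·0.0000 + 0.3187·0.0000] = 0.0000
Node u (S = 174): V_u = e^(−0.07)·[0.6813·100.6423 + 0.3187·32.4212] = 73.5642
Node d (S = 116): V_d = e^(−0.07)·[0.6813·32.4212 + 0.3187·0.0000] = 20.5944
Node 0 (S = 145): V_0 = e^(−0.07)·[0.6813·73.5642 + 0.3187·20.5944] = 52.8492

52.85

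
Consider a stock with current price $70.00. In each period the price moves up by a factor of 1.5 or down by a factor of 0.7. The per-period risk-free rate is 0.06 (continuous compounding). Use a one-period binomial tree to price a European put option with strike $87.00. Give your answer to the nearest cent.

$19.60

Risk-neutral probability p = (e^0.06 − 0.7)/(1.5 − 0.7) = 0.3618/0.8000 = 0.4523
Terminal stock prices: S_u = 105, S_d = 49
Terminal payoffs (K − S): max(-18, 0) = 0, max(38, 0) = 38
Node 0 (S = 70): V_0 = e^(−0.06)·[0.4523·0.0000 + 0.5477·38.0000] = 19.6007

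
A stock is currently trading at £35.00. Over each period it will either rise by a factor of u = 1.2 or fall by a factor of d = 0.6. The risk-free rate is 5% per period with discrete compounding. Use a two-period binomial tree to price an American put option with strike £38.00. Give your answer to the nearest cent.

£6.22

Risk-neutral probability p = (1 + 0.05 − 0.6)/(1.2 − 0.6) = 0.4500/0.6000 = 0.7500
Terminal stock prices: S_uu = 50.4, S_ud = 25.2, S_dd = 12.6
Terminal payoffs (K − S): max(-12.4, 0) = 0, max(12.8, 0) = 12.8, max(25.4, 0) = 25.4
Node u (S = 42): continuation = 1/1.05·[0.7500·0.0000 + 0.2500·12.8000] = 3.0476; exercise value = 0.0000 ≤ continuation, so V_u = 3.0476
Node d (S = 21): continuation = 1/1.05·[0.7500·12.8000 + 0.2500·25.4000] = 15.1905; exercise value = 17.0000 > continuation, so V_d = 17.0000 (exercise)
Node 0 (S = 35): continuation = 1/1.05·[0.7500·3.0476 + 0.2500·17.0000] = 6.2245; exercise value = 3.0000 ≤ continuation, so V_0 = 6.2245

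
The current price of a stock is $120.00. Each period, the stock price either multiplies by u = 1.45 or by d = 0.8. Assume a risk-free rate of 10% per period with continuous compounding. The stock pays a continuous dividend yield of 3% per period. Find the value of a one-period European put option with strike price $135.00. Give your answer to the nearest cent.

$20.49

Per-period risk-free factor R = e^0.1 = 1.1052; dividend-adjusted growth = e^(0.1−0.03) = 1.0725.
Risk-neutral probability p = (1.0725 − 0.8)/(1.45 − 0.8) = 0.2725/0.6500 = 0.4192
Terminal stock prices: S_u = 174, S_d = 96
Terminal payoffs (K − S): max(-39, 0) = 0, max(39, 0) = 39
Node 0 (S = 120): V_0 = e^(−0.1)·[0.4192·0.0000 + 0.5808·39.0000] = 20.4941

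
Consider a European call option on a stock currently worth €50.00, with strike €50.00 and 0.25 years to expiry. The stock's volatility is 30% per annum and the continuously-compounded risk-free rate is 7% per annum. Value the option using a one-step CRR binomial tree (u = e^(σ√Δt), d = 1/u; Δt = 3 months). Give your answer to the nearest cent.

CRR parameters: u = e^(σ√Δt) = e^(0.3·√0.25) = 1.1618, d = 1/u = 0.8607
Per-period rate: rΔt = 0.07·0.25 = 0.0175, so R = e^0.0175 = 1.0177
Risk-neutral probability p = (e^0.0175 − 0.8607)/(1.1618 − 0.8607) = 0.1569/0.3011 = 0.5212
Terminal stock prices: S_u = 58.09, S_d = 43.04
Terminal payoffs (S − K): max(8.092, 0) = 8.092, max(-6.965, 0) = 0
Node 0 (S = 50): V_0 = e^(−0.0175)·[0.5212·8.0917 + 0.4788·0.0000] = 4.1442

€4.14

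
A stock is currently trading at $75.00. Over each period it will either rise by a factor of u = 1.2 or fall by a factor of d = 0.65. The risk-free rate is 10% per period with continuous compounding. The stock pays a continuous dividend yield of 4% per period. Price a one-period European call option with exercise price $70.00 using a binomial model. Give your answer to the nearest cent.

$13.55

Per-period risk-free factor R = e^0.1 = 1.1052; dividend-adjusted growth = e^(0.1−0.04) = 1.0618.
Risk-neutral probability p = (1.0618 − 0.65)/(1.2 − 0.65) = 0.4118/0.5500 = 0.7488
Terminal stock prices: S_u = 90, S_d = 48.75
Terminal payoffs (S − K): max(20, 0) = 20, max(-21.25, 0) = 0
Node 0 (S = 75): V_0 = e^(−0.1)·[0.7488·20.0000 + 0.2512·0.0000] = 13.5507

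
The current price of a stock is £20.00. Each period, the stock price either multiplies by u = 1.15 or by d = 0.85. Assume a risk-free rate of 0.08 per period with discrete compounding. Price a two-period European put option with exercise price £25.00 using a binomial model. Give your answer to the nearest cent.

£2.16

Risk-neutral probability p = (1 + 0.08 − 0.85)/(1.15 − 0.85) = 0.2300/0.3000 = 0.7667
Terminal stock prices: S_uu = 26.45, S_ud = 19.55, S_dd = 14.45
Terminal payoffs (K − S): max(-1.45, 0) = 0, max(5.45, 0) = 5.45, max(10.55, 0) = 10.55
Node u (S = 23): V_u = 1/1.08·[0.7667·0.0000 + 0.2333·5.4500] = 1.1775
Node d (S = 17): V_d = 1/1.08·[0.7667·5.4500 + 0.2333·10.5500] = 6.1481
Node 0 (S = 20): V_0 = 1/1.08·[0.7667·1.1775 + 0.2333·6.1481] = 2.1642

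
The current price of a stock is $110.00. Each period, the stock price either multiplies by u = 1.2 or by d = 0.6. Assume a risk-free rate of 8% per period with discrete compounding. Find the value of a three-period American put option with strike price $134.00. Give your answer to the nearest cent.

Risk-neutral probability p = (1 + 0.08 − 0.6)/(1.2 − 0.6) = 0.4800/0.6000 = 0.8000
Terminal stock prices: S_uuu = 190.1, S_uud = 95.04, S_udd = 47.52, S_ddd = 23.76
Terminal payoffs (K − S): max(-56.08, 0) = 0, max(38.96, 0) = 38.96, max(86.48, 0) = 86.48, max(110.2, 0) = 110.2
Node uu (S = 158.4): continuation = 1/1.08·[0.8000·0.0000 + 0.2000·38.9600] = 7.2148; exercise value = 0.0000 ≤ continuation, so V_uu = 7.2148
Node ud (S = 79.2): continuation = 1/1.08·[0.8000·38.9600 + 0.2000·86.4800] = 44.8741; exercise value = 54.8000 > continuation, so V_ud = 54.8000 (exercise)
Node dd (S = 39.6): continuation = 1/1.08·[0.8000·86.4800 + 0.2000·110.2400] = 84.4741; exercise value = 94.4000 > continuation, so V_dd = 94.4000 (exercise)
Node u (S = 132): continuation = 1/1.08·[0.8000·7.2148 + 0.2000·54.8000] = 15.4925; exercise value = 2.0000 ≤ continuation, so V_u = 15.4925
Node d (S = 66): continuation = 1/1.08·[0.8000·54.8000 + 0.2000·94.4000] = 58.0741; exercise value = 68.0000 > continuation, so V_d = 68.0000 (exercise)
Node 0 (S = 110): continuation = 1/1.08·[0.8000·15.4925 + 0.2000·68.0000] = 24.0685; exercise value = 24.0000 ≤ continuation, so V_0 = 24.0685

$24.07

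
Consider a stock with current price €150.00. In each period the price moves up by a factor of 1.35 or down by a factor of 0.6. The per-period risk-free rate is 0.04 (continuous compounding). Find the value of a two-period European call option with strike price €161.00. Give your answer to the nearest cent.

Risk-neutral probability p = (e^0.04 − 0.6)/(1.35 − 0.6) = 0.4408/0.7500 = 0.5877
Terminal stock prices: S_uu = 273.4, S_ud = 121.5, S_dd = 54
Terminal payoffs (S − K): max(112.4, 0) = 112.4, max(-39.5, 0) = 0, max(-107, 0) = 0
Node u (S = 202.5): V_u = e^(−0.04)·[0.5877·112.3750 + 0.4123·0.0000] = 63.4584
Node d (S = 90): V_d = e^(−0.04)·[0.5877·0.0000 + 0.4123·0.0000] = 0.0000
Node 0 (S = 150): V_0 = e^(−0.04)·[0.5877·63.4584 + 0.4123·0.0000] = 35.8351

€35.84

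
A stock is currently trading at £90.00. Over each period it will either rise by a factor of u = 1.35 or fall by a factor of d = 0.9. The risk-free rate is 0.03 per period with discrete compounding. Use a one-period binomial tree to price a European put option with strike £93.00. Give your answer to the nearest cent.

Risk-neutral probability p = (1 + 0.03 − 0.9)/(1.35 − 0.9) = 0.1300/0.4500 = 0.2889
Terminal stock prices: S_u = 121.5, S_d = 81
Terminal payoffs (K − S): max(-28.5, 0) = 0, max(12, 0) = 12
Node 0 (S = 90): V_0 = 1/1.03·[0.2889·0.0000 + 0.7111·12.0000] = 8.2848

£8.28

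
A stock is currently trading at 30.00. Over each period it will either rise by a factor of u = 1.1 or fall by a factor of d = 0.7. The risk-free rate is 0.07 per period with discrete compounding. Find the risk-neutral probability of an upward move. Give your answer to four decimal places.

Risk-neutral probability p = (1 + 0.07 − 0.7)/(1.1 − 0.7) = 0.3700/0.4000 = 0.9250

p = 0.9250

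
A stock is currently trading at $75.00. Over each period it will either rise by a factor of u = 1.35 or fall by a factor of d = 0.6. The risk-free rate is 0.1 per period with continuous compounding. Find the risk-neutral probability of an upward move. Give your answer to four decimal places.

Risk-neutral probability p = (e^0.1 − 0.6)/(1.35 − 0.6) = 0.5052/0.7500 = 0.6736

p = 0.6736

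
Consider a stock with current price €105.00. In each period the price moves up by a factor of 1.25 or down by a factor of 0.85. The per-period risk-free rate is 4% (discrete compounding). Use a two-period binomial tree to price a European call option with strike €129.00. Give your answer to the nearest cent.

€7.31

Risk-neutral probability p = (1 + 0.04 − 0.85)/(1.25 − 0.85) = 0.1900/0.4000 = 0.4750
Terminal stock prices: S_uu = 164.1, S_ud = 111.6, S_dd = 75.86
Terminal payoffs (S − K): max(35.06, 0) = 35.06, max(-17.44, 0) = 0, max(-53.14, 0) = 0
Node u (S = 131.2): V_u = 1/1.04·[0.4750·35.0625 + 0.5250·0.0000] = 16.0141
Node d (S = 89.25): V_d = 1/1.04·[0.4750·0.0000 + 0.5250·0.0000] = 0.0000
Node 0 (S = 105): V_0 = 1/1.04·[0.4750·16.0141 + 0.5250·0.0000] = 7.3141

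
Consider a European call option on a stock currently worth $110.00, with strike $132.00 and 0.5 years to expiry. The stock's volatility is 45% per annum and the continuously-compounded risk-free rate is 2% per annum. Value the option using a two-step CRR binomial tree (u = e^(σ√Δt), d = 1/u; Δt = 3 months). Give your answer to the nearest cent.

CRR parameters: u = e^(σ√Δt) = e^(0.45·√0.25) = 1.2523, d = 1/u = 0.7985
Per-period rate: rΔt = 0.02·0.25 = 0.005, so R = e^0.005 = 1.0050
Risk-neutral probability p = (e^0.005 − 0.7985)/(1.2523 − 0.7985) = 0.2065/0.4538 = 0.4550
Terminal stock prices: S_uu = 172.5, S_ud = 110, S_dd = 70.14
Terminal payoffs (S − K): max(40.51, 0) = 40.51, max(-22, 0) = 0, max(-61.86, 0) = 0
Node u (S = 137.8): V_u = e^(−0.005)·[0.4550·40.5143 + 0.5450·0.0000] = 18.3434
Node d (S = 87.84): V_d = e^(−0.005)·[0.4550·0.0000 + 0.5450·0.0000] = 0.0000
Node 0 (S = 110): V_0 = e^(−0.005)·[0.4550·18.3434 + 0.5450·0.0000] = 8.3052

$8.31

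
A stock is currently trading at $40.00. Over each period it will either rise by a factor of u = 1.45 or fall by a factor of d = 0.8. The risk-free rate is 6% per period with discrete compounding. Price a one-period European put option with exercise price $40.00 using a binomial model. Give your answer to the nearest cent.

Risk-neutral probability p = (1 + 0.06 − 0.8)/(1.45 − 0.8) = 0.2600/0.6500 = 0.4000
Terminal stock prices: S_u = 58, S_d = 32
Terminal payoffs (K − S): max(-18, 0) = 0, max(8, 0) = 8
Node 0 (S = 40): V_0 = 1/1.06·[0.4000·0.0000 + 0.6000·8.0000] = 4.5283

$4.53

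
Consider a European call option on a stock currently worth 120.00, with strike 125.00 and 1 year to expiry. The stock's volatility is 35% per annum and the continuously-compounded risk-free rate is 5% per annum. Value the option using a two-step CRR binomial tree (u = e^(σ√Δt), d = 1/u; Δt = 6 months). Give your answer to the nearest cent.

CRR parameters: u = e^(σ√Δt) = e^(0.35·√0.5) = 1.2808, d = 1/u = 0.7808
Per-period rate: rΔt = 0.05·0.5 = 0.025, so R = e^0.025 = 1.0253
Risk-neutral probability p = (e^0.025 − 0.7808)/(1.2808 − 0.7808) = 0.2446/0.5000 = 0.4891
Terminal stock prices: S_uu = 196.9, S_ud = 120, S_dd = 73.15
Terminal payoffs (S − K): max(71.85, 0) = 71.85, max(-5, 0) = 0, max(-51.85, 0) = 0
Node u (S = 153.7): V_u = e^(−0.025)·[0.4891·71.8548 + 0.5109·0.0000] = 34.2742
Node d (S = 93.69): V_d = e^(−0.025)·[0.4891·0.0000 + 0.5109·0.0000] = 0.0000
Node 0 (S = 120): V_0 = e^(−0.025)·[0.4891·34.2742 + 0.5109·0.0000] = 16.3486

16.35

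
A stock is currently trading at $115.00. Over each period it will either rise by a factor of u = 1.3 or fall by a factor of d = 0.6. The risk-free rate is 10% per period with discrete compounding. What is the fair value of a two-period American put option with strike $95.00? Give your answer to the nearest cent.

Risk-neutral probability p = (1 + 0.1 − 0.6)/(1.3 − 0.6) = 0.5000/0.7000 = 0.7143
Terminal stock prices: S_uu = 194.4, S_ud = 89.7, S_dd = 41.4
Terminal payoffs (K − S): max(-99.35, 0) = 0, max(5.3, 0) = 5.3, max(53.6, 0) = 53.6
Node u (S = 149.5): continuation = 1/1.1·[0.7143·0.0000 + 0.2857·5.3000] = 1.3766; exercise value = 0.0000 ≤ continuation, so V_u = 1.3766
Node d (S = 69): continuation = 1/1.1·[0.7143·5.3000 + 0.2857·53.6000] = 17.3636; exercise value = 26.0000 > continuation, so V_d = 26.0000 (exercise)
Node 0 (S = 115): continuation = 1/1.1·[0.7143·1.3766 + 0.2857·26.0000] = 7.6472; exercise value = 0.0000 ≤ continuation, so V_0 = 7.6472

$7.65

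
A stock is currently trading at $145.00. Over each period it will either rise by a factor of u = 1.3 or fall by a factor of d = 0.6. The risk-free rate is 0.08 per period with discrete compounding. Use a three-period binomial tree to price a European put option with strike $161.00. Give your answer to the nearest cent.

Risk-neutral probability p = (1 + 0.08 − 0.6)/(1.3 − 0.6) = 0.4800/0.7000 = 0.6857
Terminal stock prices: S_uuu = 318.6, S_uud = 147, S_udd = 67.86, S_ddd = 31.32
Terminal payoffs (K − S): max(-157.6, 0) = 0, max(13.97, 0) = 13.97, max(93.14, 0) = 93.14, max(129.7, 0) = 129.7
Node uu (S = 245.1): V_uu = 1/1.08·[0.6857·0.0000 + 0.3143·13.9700] = 4.0653
Node ud (S = 113.1): V_ud = 1/1.08·[0.6857·13.9700 + 0.3143·93.1400] = 35.9741
Node dd (S = 52.2): V_dd = 1/1.08·[0.6857·93.1400 + 0.3143·129.6800] = 96.8741
Node u (S = 188.5): V_u = 1/1.08·[0.6857·4.0653 + 0.3143·35.9741] = 13.0498
Node d (S = 87): V_d = 1/1.08·[0.6857·35.9741 + 0.3143·96.8741] = 51.0316
Node 0 (S = 145): V_0 = 1/1.08·[0.6857·13.0498 + 0.3143·51.0316] = 23.1360

$23.14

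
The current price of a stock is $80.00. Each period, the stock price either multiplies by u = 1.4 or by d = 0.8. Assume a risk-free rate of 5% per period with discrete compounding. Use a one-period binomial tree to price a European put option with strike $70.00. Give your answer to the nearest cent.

$3.33

Risk-neutral probability p = (1 + 0.05 − 0.8)/(1.4 − 0.8) = 0.2500/0.6000 = 0.4167
Terminal stock prices: S_u = 112, S_d = 64
Terminal payoffs (K − S): max(-42, 0) = 0, max(6, 0) = 6
Node 0 (S = 80): V_0 = 1/1.05·[0.4167·0.0000 + 0.5833·6.0000] = 3.3333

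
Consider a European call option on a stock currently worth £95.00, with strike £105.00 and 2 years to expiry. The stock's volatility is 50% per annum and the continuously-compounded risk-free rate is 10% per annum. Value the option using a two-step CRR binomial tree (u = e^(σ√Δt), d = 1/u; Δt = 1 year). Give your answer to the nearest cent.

£28.72

CRR parameters: u = e^(σ√Δt) = e^(0.5·√1) = 1.6487, d = 1/u = 0.6065
Per-period rate: rΔt = 0.1·1 = 0.1, so R = e^0.1 = 1.1052
Risk-neutral probability p = (e^0.1 − 0.6065)/(1.6487 − 0.6065) = 0.4986/1.0422 = 0.4785
Terminal stock prices: S_uu = 258.2, S_ud = 95, S_dd = 34.95
Terminal payoffs (S − K): max(153.2, 0) = 153.2, max(-10, 0) = 0, max(-70.05, 0) = 0
Node u (S = 156.6): V_u = e^(−0.1)·[0.4785·153.2368 + 0.5215·0.0000] = 66.3397
Node d (S = 57.62): V_d = e^(−0.1)·[0.4785·0.0000 + 0.5215·0.0000] = 0.0000
Node 0 (S = 95): V_0 = e^(−0.1)·[0.4785·66.3397 + 0.5215·0.0000] = 28.7200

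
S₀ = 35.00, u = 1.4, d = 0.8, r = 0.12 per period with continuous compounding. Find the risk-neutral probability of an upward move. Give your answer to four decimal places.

Risk-neutral probability p = (e^0.12 − 0.8)/(1.4 − 0.8) = 0.3275/0.6000 = 0.5458

p = 0.5458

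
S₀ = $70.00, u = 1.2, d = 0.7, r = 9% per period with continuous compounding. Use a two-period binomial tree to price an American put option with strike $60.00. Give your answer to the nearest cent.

$2.30

Risk-neutral probability p = (e^0.09 − 0.7)/(1.2 − 0.7) = 0.3942/0.5000 = 0.7883
Terminal stock prices: S_uu = 100.8, S_ud = 58.8, S_dd = 34.3
Terminal payoffs (K − S): max(-40.8, 0) = 0, max(1.2, 0) = 1.2, max(25.7, 0) = 25.7
Node u (S = 84): continuation = e^(−0.09)·[0.7883·0.0000 + 0.2117·1.2000] = 0.2321; exercise value = 0.0000 ≤ continuation, so V_u = 0.2321
Node d (S = 49): continuation = e^(−0.09)·[0.7883·1.2000 + 0.2117·25.7000] = 5.8359; exercise value = 11.0000 > continuation, so V_d = 11.0000 (exercise)
Node 0 (S = 70): continuation = e^(−0.09)·[0.7883·0.2321 + 0.2117·11.0000] = 2.2950; exercise value = 0.0000 ≤ continuation, so V_0 = 2.2950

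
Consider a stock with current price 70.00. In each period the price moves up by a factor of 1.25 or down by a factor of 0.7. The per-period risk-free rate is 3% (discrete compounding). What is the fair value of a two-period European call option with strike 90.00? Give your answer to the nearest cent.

Risk-neutral probability p = (1 + 0.03 − 0.7)/(1.25 − 0.7) = 0.3300/0.5500 = 0.6000
Terminal stock prices: S_uu = 109.4, S_ud = 61.25, S_dd = 34.3
Terminal payoffs (S − K): max(19.38, 0) = 19.38, max(-28.75, 0) = 0, max(-55.7, 0) = 0
Node u (S = 87.5): V_u = 1/1.03·[0.6000·19.3750 + 0.4000·0.0000] = 11.2864
Node d (S = 49): V_d = 1/1.03·[0.6000·0.0000 + 0.4000·0.0000] = 0.0000
Node 0 (S = 70): V_0 = 1/1.03·[0.6000·11.2864 + 0.4000·0.0000] = 6.5746

6.57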